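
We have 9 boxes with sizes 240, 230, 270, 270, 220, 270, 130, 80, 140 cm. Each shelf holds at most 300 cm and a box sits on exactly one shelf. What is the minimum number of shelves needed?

7

Total = 270 + 270 + 270 + 240 + 230 + 220 + 140 + 130 + 80 = 1850 cm.
Lower bound: ⌈1850/300⌉ = 7 shelves.
A packing using 7 shelves:
  shelf 1: 270 = 270
  shelf 2: 270 = 270
  shelf 3: 270 = 270
  shelf 4: 240 = 240
  shelf 5: 230 = 230
  shelf 6: 220 + 80 = 300
  shelf 7: 140 + 130 = 270
This matches the lower bound, so 7 is optimal.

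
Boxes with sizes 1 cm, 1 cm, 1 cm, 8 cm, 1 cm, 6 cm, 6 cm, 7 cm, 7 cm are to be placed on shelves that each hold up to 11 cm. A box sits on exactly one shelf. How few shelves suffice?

Total = 8 + 7 + 7 + 6 + 6 + 1 + 1 + 1 + 1 = 38 cm.
Lower bound: ⌈38/11⌉ = 4 shelves.
Also, 5 boxes each exceed 11/2 cm, and no two of those can share a shelf, so at least 5 shelves are needed.
A packing using 5 shelves:
  shelf 1: 8 + 1 + 1 + 1 = 11
  shelf 2: 7 + 1 = 8
  shelf 3: 7 = 7
  shelf 4: 6 = 6
  shelf 5: 6 = 6
This matches the lower bound, so 5 is optimal.

5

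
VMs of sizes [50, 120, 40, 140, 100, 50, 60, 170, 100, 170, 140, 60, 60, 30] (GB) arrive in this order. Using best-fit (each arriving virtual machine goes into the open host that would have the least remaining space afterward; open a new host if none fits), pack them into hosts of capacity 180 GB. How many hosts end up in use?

  50 → host 1 (new)  [load 50/180]
  120 → host 1  [load 170/180]
  40 → host 2 (new)  [load 40/180]
  140 → host 2  [load 180/180]
  100 → host 3 (new)  [load 100/180]
  50 → host 3  [load 150/180]
  60 → host 4 (new)  [load 60/180]
  170 → host 5 (new)  [load 170/180]
  100 → host 4  [load 160/180]
  170 → host 6 (new)  [load 170/180]
  140 → host 7 (new)  [load 140/180]
  60 → host 8 (new)  [load 60/180]
  60 → host 8  [load 120/180]
  30 → host 3  [load 180/180]
8 hosts opened.

8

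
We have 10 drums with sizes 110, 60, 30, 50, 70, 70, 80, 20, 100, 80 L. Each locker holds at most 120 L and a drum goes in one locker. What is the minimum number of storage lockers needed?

7

Total = 110 + 100 + 80 + 80 + 70 + 70 + 60 + 50 + 30 + 20 = 670 L.
Lower bound: ⌈670/120⌉ = 6 storage lockers.
A packing using 7 storage lockers:
  locker 1: 110 = 110
  locker 2: 100 + 20 = 120
  locker 3: 80 + 30 = 110
  locker 4: 80 = 80
  locker 5: 70 + 50 = 120
  locker 6: 70 = 70
  locker 7: 60 = 60
No arrangement into 6 storage lockers stays within capacity, so 7 is optimal.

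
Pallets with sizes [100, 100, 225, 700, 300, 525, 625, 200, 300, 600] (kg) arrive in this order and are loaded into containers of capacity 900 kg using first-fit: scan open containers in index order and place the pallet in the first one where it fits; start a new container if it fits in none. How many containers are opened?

5

  100 → container 1 (new)  [load 100/900]
  100 → container 1  [load 200/900]
  225 → container 1  [load 425/900]
  700 → container 2 (new)  [load 700/900]
  300 → container 1  [load 725/900]
  525 → container 3 (new)  [load 525/900]
  625 → container 4 (new)  [load 625/900]
  200 → container 2  [load 900/900]
  300 → container 3  [load 825/900]
  600 → container 5 (new)  [load 600/900]
5 containers opened.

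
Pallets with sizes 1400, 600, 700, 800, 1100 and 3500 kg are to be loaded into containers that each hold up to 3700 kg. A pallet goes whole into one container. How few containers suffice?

3

Total = 3500 + 1400 + 1100 + 800 + 700 + 600 = 8100 kg.
Lower bound: ⌈8100/3700⌉ = 3 containers.
A packing using 3 containers:
  container 1: 3500 = 3500
  container 2: 1400 + 1100 + 800 = 3300
  container 3: 700 + 600 = 1300
This matches the lower bound, so 3 is optimal.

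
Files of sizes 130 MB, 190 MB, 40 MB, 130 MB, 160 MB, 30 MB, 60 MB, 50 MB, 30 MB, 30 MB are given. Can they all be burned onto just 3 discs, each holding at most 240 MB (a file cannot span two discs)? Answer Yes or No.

Total = 850 MB; ⌈850/240⌉ = 4.
At least 4 discs are required, but only 3 are allowed.

No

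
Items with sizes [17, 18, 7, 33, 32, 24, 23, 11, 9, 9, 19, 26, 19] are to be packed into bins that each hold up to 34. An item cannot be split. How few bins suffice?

Total = 33 + 32 + 26 + 24 + 23 + 19 + 19 + 18 + 17 + 11 + 9 + 9 + 7 = 247.
Lower bound: ⌈247/34⌉ = 8 bins.
A packing using 9 bins:
  bin 1: 33 = 33
  bin 2: 32 = 32
  bin 3: 26 + 7 = 33
  bin 4: 24 + 9 = 33
  bin 5: 23 + 11 = 34
  bin 6: 19 + 9 = 28
  bin 7: 19 = 19
  bin 8: 18 = 18
  bin 9: 17 = 17
No arrangement into 8 bins stays within capacity, so 9 is optimal.

9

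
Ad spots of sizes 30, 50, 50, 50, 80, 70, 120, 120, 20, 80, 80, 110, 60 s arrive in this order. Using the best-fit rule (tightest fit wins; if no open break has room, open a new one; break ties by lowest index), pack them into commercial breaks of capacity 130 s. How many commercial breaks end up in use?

9

  30 → break 1 (new)  [load 30/130]
  50 → break 1  [load 80/130]
  50 → break 1  [load 130/130]
  50 → break 2 (new)  [load 50/130]
  80 → break 2  [load 130/130]
  70 → break 3 (new)  [load 70/130]
  120 → break 4 (new)  [load 120/130]
  120 → break 5 (new)  [load 120/130]
  20 → break 3  [load 90/130]
  80 → break 6 (new)  [load 80/130]
  80 → break 7 (new)  [load 80/130]
  110 → break 8 (new)  [load 110/130]
  60 → break 9 (new)  [load 60/130]
9 commercial breaks opened.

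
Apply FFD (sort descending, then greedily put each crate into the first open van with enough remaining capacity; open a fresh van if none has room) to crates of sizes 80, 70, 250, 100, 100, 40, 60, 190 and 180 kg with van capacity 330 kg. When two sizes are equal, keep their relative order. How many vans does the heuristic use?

4

Sorted descending: 250, 190, 180, 100, 100, 80, 70, 60, 40.
  250 → van 1 (new)  [load 250/330]
  190 → van 2 (new)  [load 190/330]
  180 → van 3 (new)  [load 180/330]
  100 → van 2  [load 290/330]
  100 → van 3  [load 280/330]
  80 → van 1  [load 330/330]
  70 → van 4 (new)  [load 70/330]
  60 → van 4  [load 130/330]
  40 → van 2  [load 330/330]
4 vans opened.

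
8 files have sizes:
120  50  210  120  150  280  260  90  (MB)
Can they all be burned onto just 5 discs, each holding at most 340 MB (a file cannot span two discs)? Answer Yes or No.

A valid assignment using 5 discs:
  disc 1: 280 + 50 = 330
  disc 2: 260 = 260
  disc 3: 210 + 120 = 330
  disc 4: 150 + 120 = 270
  disc 5: 90 = 90
Every load is within 340 MB, so 5 discs suffice.

Yes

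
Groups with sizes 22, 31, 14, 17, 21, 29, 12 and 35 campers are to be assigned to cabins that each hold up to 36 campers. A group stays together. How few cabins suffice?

6

Total = 35 + 31 + 29 + 22 + 21 + 17 + 14 + 12 = 181 campers.
Lower bound: ⌈181/36⌉ = 6 cabins.
A packing using 6 cabins:
  cabin 1: 35 = 35
  cabin 2: 31 = 31
  cabin 3: 29 = 29
  cabin 4: 22 + 14 = 36
  cabin 5: 21 + 12 = 33
  cabin 6: 17 = 17
This matches the lower bound, so 6 is optimal.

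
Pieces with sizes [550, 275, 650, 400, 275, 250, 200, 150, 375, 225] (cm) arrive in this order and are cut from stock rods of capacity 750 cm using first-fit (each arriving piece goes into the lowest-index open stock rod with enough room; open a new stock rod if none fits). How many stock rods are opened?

5

  550 → stock rod 1 (new)  [load 550/750]
  275 → stock rod 2 (new)  [load 275/750]
  650 → stock rod 3 (new)  [load 650/750]
  400 → stock rod 2  [load 675/750]
  275 → stock rod 4 (new)  [load 275/750]
  250 → stock rod 4  [load 525/750]
  200 → stock rod 1  [load 750/750]
  150 → stock rod 4  [load 675/750]
  375 → stock rod 5 (new)  [load 375/750]
  225 → stock rod 5  [load 600/750]
5 stock rods opened.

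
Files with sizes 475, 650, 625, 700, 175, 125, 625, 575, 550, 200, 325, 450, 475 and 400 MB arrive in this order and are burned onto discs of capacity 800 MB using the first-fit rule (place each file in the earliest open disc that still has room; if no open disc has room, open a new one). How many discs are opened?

10

  475 → disc 1 (new)  [load 475/800]
  650 → disc 2 (new)  [load 650/800]
  625 → disc 3 (new)  [load 625/800]
  700 → disc 4 (new)  [load 700/800]
  175 → disc 1  [load 650/800]
  125 → disc 1  [load 775/800]
  625 → disc 5 (new)  [load 625/800]
  575 → disc 6 (new)  [load 575/800]
  550 → disc 7 (new)  [load 550/800]
  200 → disc 6  [load 775/800]
  325 → disc 8 (new)  [load 325/800]
  450 → disc 8  [load 775/800]
  475 → disc 9 (new)  [load 475/800]
  400 → disc 10 (new)  [load 400/800]
10 discs opened.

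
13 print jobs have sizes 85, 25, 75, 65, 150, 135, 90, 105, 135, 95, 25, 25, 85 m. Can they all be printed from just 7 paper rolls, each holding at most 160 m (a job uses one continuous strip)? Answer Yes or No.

Total = 1095 m; ⌈1095/160⌉ = 7.
8 print jobs each exceed half the capacity and cannot share a roll, forcing at least 8 paper rolls.
At least 8 paper rolls are required, but only 7 are allowed.

No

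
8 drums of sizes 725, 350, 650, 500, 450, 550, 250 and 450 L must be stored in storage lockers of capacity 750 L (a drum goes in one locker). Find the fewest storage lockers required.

7

Total = 725 + 650 + 550 + 500 + 450 + 450 + 350 + 250 = 3925 L.
Lower bound: ⌈3925/750⌉ = 6 storage lockers.
A packing using 7 storage lockers:
  locker 1: 725 = 725
  locker 2: 650 = 650
  locker 3: 550 = 550
  locker 4: 500 + 250 = 750
  locker 5: 450 = 450
  locker 6: 450 = 450
  locker 7: 350 = 350
No arrangement into 6 storage lockers stays within capacity, so 7 is optimal.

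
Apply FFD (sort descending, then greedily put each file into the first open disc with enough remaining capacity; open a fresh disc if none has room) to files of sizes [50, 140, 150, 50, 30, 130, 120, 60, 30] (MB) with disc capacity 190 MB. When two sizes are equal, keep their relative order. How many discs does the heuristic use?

5

Sorted descending: 150, 140, 130, 120, 60, 50, 50, 30, 30.
  150 → disc 1 (new)  [load 150/190]
  140 → disc 2 (new)  [load 140/190]
  130 → disc 3 (new)  [load 130/190]
  120 → disc 4 (new)  [load 120/190]
  60 → disc 3  [load 190/190]
  50 → disc 2  [load 190/190]
  50 → disc 4  [load 170/190]
  30 → disc 1  [load 180/190]
  30 → disc 5 (new)  [load 30/190]
5 discs opened.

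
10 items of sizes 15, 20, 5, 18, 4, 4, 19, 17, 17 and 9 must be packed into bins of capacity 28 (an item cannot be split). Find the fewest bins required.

6

Total = 20 + 19 + 18 + 17 + 17 + 15 + 9 + 5 + 4 + 4 = 128.
Lower bound: ⌈128/28⌉ = 5 bins.
Also, 6 items each exceed 14, and no two of those can share a bin, so at least 6 bins are needed.
A packing using 6 bins:
  bin 1: 20 + 5 = 25
  bin 2: 19 + 9 = 28
  bin 3: 18 + 4 + 4 = 26
  bin 4: 17 = 17
  bin 5: 17 = 17
  bin 6: 15 = 15
This matches the lower bound, so 6 is optimal.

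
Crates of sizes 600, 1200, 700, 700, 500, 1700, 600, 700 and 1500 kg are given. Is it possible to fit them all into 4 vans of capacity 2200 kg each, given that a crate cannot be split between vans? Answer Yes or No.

A valid assignment using 4 vans:
  van 1: 1700 + 500 = 2200
  van 2: 1500 + 700 = 2200
  van 3: 1200 + 700 = 1900
  van 4: 700 + 600 + 600 = 1900
Every load is within 2200 kg, so 4 vans suffice.

Yes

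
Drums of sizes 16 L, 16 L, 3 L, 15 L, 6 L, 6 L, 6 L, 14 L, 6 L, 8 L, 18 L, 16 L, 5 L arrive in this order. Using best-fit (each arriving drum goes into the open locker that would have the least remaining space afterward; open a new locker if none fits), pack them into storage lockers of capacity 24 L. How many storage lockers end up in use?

7

  16 → locker 1 (new)  [load 16/24]
  16 → locker 2 (new)  [load 16/24]
  3 → locker 1  [load 19/24]
  15 → locker 3 (new)  [load 15/24]
  6 → locker 2  [load 22/24]
  6 → locker 3  [load 21/24]
  6 → locker 4 (new)  [load 6/24]
  14 → locker 4  [load 20/24]
  6 → locker 5 (new)  [load 6/24]
  8 → locker 5  [load 14/24]
  18 → locker 6 (new)  [load 18/24]
  16 → locker 7 (new)  [load 16/24]
  5 → locker 1  [load 24/24]
7 storage lockers opened.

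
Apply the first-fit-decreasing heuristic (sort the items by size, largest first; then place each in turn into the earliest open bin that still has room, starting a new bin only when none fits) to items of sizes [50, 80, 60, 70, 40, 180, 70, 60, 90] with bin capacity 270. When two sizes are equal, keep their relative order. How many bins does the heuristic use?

3

Sorted descending: 180, 90, 80, 70, 70, 60, 60, 50, 40.
  180 → bin 1 (new)  [load 180/270]
  90 → bin 1  [load 270/270]
  80 → bin 2 (new)  [load 80/270]
  70 → bin 2  [load 150/270]
  70 → bin 2  [load 220/270]
  60 → bin 3 (new)  [load 60/270]
  60 → bin 3  [load 120/270]
  50 → bin 2  [load 270/270]
  40 → bin 3  [load 160/270]
3 bins opened.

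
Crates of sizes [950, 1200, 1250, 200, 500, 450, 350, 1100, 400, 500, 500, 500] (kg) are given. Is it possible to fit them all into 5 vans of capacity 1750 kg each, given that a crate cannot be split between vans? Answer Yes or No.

A valid assignment using 5 vans:
  van 1: 1250 + 500 = 1750
  van 2: 1200 + 500 = 1700
  van 3: 1100 + 500 = 1600
  van 4: 950 + 500 + 200 = 1650
  van 5: 450 + 400 + 350 = 1200
Every load is within 1750 kg, so 5 vans suffice.

Yes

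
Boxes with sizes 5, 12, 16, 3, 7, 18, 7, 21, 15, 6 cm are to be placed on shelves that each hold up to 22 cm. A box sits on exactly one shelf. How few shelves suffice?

Total = 21 + 18 + 16 + 15 + 12 + 7 + 7 + 6 + 5 + 3 = 110 cm.
Lower bound: ⌈110/22⌉ = 5 shelves.
A packing using 6 shelves:
  shelf 1: 21 = 21
  shelf 2: 18 + 3 = 21
  shelf 3: 16 + 6 = 22
  shelf 4: 15 + 7 = 22
  shelf 5: 12 + 7 = 19
  shelf 6: 5 = 5
No arrangement into 5 shelves stays within capacity, so 6 is optimal.

6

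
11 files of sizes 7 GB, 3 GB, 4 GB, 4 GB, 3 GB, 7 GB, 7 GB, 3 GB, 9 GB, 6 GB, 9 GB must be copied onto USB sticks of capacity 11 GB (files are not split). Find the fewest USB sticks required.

7

Total = 9 + 9 + 7 + 7 + 7 + 6 + 4 + 4 + 3 + 3 + 3 = 62 GB.
Lower bound: ⌈62/11⌉ = 6 USB sticks.
A packing using 7 USB sticks:
  USB stick 1: 9 = 9
  USB stick 2: 9 = 9
  USB stick 3: 7 + 4 = 11
  USB stick 4: 7 + 4 = 11
  USB stick 5: 7 + 3 = 10
  USB stick 6: 6 + 3 = 9
  USB stick 7: 3 = 3
No arrangement into 6 USB sticks stays within capacity, so 7 is optimal.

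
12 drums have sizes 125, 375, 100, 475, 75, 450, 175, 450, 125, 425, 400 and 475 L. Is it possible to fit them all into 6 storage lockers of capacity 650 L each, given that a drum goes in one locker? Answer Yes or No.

Total = 3650 L; ⌈3650/650⌉ = 6.
7 drums each exceed half the capacity and cannot share a locker, forcing at least 7 storage lockers.
At least 7 storage lockers are required, but only 6 are allowed.

No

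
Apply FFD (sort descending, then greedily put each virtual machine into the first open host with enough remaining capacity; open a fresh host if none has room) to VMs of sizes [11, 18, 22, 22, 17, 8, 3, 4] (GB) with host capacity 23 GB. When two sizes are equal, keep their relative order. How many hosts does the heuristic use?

5

Sorted descending: 22, 22, 18, 17, 11, 8, 4, 3.
  22 → host 1 (new)  [load 22/23]
  22 → host 2 (new)  [load 22/23]
  18 → host 3 (new)  [load 18/23]
  17 → host 4 (new)  [load 17/23]
  11 → host 5 (new)  [load 11/23]
  8 → host 5  [load 19/23]
  4 → host 3  [load 22/23]
  3 → host 4  [load 20/23]
5 hosts opened.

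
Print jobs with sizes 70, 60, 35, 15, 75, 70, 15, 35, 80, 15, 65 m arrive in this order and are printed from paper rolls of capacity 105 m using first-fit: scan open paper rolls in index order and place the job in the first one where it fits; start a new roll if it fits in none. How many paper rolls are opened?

  70 → roll 1 (new)  [load 70/105]
  60 → roll 2 (new)  [load 60/105]
  35 → roll 1  [load 105/105]
  15 → roll 2  [load 75/105]
  75 → roll 3 (new)  [load 75/105]
  70 → roll 4 (new)  [load 70/105]
  15 → roll 2  [load 90/105]
  35 → roll 4  [load 105/105]
  80 → roll 5 (new)  [load 80/105]
  15 → roll 2  [load 105/105]
  65 → roll 6 (new)  [load 65/105]
6 paper rolls opened.

6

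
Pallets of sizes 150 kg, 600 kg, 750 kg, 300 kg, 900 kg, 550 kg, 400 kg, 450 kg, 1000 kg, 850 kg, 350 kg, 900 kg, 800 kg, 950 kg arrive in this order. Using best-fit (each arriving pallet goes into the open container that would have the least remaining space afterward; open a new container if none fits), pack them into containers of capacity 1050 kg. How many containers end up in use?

  150 → container 1 (new)  [load 150/1050]
  600 → container 1  [load 750/1050]
  750 → container 2 (new)  [load 750/1050]
  300 → container 1  [load 1050/1050]
  900 → container 3 (new)  [load 900/1050]
  550 → container 4 (new)  [load 550/1050]
  400 → container 4  [load 950/1050]
  450 → container 5 (new)  [load 450/1050]
  1000 → container 6 (new)  [load 1000/1050]
  850 → container 7 (new)  [load 850/1050]
  350 → container 5  [load 800/1050]
  900 → container 8 (new)  [load 900/1050]
  800 → container 9 (new)  [load 800/1050]
  950 → container 10 (new)  [load 950/1050]
10 containers opened.

10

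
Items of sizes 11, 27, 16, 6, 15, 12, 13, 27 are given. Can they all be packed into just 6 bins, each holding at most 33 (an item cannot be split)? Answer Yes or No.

Yes

A valid assignment using 5 bins:
  bin 1: 27 + 6 = 33
  bin 2: 27 = 27
  bin 3: 16 + 15 = 31
  bin 4: 13 + 12 = 25
  bin 5: 11 = 11
That uses only 5 ≤ 6, so 6 bins are enough.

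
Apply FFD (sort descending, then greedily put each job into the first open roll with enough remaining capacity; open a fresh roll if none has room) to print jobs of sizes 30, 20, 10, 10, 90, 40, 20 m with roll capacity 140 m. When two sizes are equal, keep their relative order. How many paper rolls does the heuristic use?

2

Sorted descending: 90, 40, 30, 20, 20, 10, 10.
  90 → roll 1 (new)  [load 90/140]
  40 → roll 1  [load 130/140]
  30 → roll 2 (new)  [load 30/140]
  20 → roll 2  [load 50/140]
  20 → roll 2  [load 70/140]
  10 → roll 1  [load 140/140]
  10 → roll 2  [load 80/140]
2 paper rolls opened.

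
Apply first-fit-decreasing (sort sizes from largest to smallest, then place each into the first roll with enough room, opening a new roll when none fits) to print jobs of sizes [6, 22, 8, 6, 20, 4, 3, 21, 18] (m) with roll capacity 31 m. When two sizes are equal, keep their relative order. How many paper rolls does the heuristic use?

4

Sorted descending: 22, 21, 20, 18, 8, 6, 6, 4, 3.
  22 → roll 1 (new)  [load 22/31]
  21 → roll 2 (new)  [load 21/31]
  20 → roll 3 (new)  [load 20/31]
  18 → roll 4 (new)  [load 18/31]
  8 → roll 1  [load 30/31]
  6 → roll 2  [load 27/31]
  6 → roll 3  [load 26/31]
  4 → roll 2  [load 31/31]
  3 → roll 3  [load 29/31]
4 paper rolls opened.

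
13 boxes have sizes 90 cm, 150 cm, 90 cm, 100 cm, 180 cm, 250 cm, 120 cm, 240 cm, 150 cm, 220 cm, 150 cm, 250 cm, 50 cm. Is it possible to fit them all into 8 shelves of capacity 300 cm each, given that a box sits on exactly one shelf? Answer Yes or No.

Yes

A valid assignment using 8 shelves:
  shelf 1: 250 + 50 = 300
  shelf 2: 250 = 250
  shelf 3: 240 = 240
  shelf 4: 220 = 220
  shelf 5: 180 + 120 = 300
  shelf 6: 150 + 150 = 300
  shelf 7: 150 + 100 = 250
  shelf 8: 90 + 90 = 180
Every load is within 300 cm, so 8 shelves suffice.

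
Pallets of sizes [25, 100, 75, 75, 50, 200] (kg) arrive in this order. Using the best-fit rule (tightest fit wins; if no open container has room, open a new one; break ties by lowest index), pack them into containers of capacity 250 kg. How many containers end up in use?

  25 → container 1 (new)  [load 25/250]
  100 → container 1  [load 125/250]
  75 → container 1  [load 200/250]
  75 → container 2 (new)  [load 75/250]
  50 → container 1  [load 250/250]
  200 → container 3 (new)  [load 200/250]
3 containers opened.

3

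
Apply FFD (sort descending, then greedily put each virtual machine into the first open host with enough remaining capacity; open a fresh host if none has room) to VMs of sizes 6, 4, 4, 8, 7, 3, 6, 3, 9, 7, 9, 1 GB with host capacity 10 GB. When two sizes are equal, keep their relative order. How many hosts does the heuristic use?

7

Sorted descending: 9, 9, 8, 7, 7, 6, 6, 4, 4, 3, 3, 1.
  9 → host 1 (new)  [load 9/10]
  9 → host 2 (new)  [load 9/10]
  8 → host 3 (new)  [load 8/10]
  7 → host 4 (new)  [load 7/10]
  7 → host 5 (new)  [load 7/10]
  6 → host 6 (new)  [load 6/10]
  6 → host 7 (new)  [load 6/10]
  4 → host 6  [load 10/10]
  4 → host 7  [load 10/10]
  3 → host 4  [load 10/10]
  3 → host 5  [load 10/10]
  1 → host 1  [load 10/10]
7 hosts opened.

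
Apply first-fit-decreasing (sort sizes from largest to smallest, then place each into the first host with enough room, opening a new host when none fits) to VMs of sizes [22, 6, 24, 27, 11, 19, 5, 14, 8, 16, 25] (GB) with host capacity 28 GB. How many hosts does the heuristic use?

7

Sorted descending: 27, 25, 24, 22, 19, 16, 14, 11, 8, 6, 5.
  27 → host 1 (new)  [load 27/28]
  25 → host 2 (new)  [load 25/28]
  24 → host 3 (new)  [load 24/28]
  22 → host 4 (new)  [load 22/28]
  19 → host 5 (new)  [load 19/28]
  16 → host 6 (new)  [load 16/28]
  14 → host 7 (new)  [load 14/28]
  11 → host 6  [load 27/28]
  8 → host 5  [load 27/28]
  6 → host 4  [load 28/28]
  5 → host 7  [load 19/28]
7 hosts opened.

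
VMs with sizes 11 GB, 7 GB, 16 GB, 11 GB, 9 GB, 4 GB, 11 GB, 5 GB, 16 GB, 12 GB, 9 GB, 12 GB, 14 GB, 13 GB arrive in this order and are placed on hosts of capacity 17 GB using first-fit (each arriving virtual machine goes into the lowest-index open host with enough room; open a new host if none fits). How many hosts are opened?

11

  11 → host 1 (new)  [load 11/17]
  7 → host 2 (new)  [load 7/17]
  16 → host 3 (new)  [load 16/17]
  11 → host 4 (new)  [load 11/17]
  9 → host 2  [load 16/17]
  4 → host 1  [load 15/17]
  11 → host 5 (new)  [load 11/17]
  5 → host 4  [load 16/17]
  16 → host 6 (new)  [load 16/17]
  12 → host 7 (new)  [load 12/17]
  9 → host 8 (new)  [load 9/17]
  12 → host 9 (new)  [load 12/17]
  14 → host 10 (new)  [load 14/17]
  13 → host 11 (new)  [load 13/17]
11 hosts opened.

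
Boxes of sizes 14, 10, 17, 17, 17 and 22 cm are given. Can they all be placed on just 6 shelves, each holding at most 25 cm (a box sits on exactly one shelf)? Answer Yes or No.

A valid assignment using 5 shelves:
  shelf 1: 22 = 22
  shelf 2: 17 = 17
  shelf 3: 17 = 17
  shelf 4: 17 = 17
  shelf 5: 14 + 10 = 24
That uses only 5 ≤ 6, so 6 shelves are enough.

Yes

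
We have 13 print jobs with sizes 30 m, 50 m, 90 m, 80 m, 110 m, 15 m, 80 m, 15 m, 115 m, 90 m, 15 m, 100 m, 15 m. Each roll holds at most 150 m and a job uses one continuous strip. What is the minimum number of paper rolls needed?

7

Total = 115 + 110 + 100 + 90 + 90 + 80 + 80 + 50 + 30 + 15 + 15 + 15 + 15 = 805 m.
Lower bound: ⌈805/150⌉ = 6 paper rolls.
Also, 7 print jobs each exceed 75 m, and no two of those can share a roll, so at least 7 paper rolls are needed.
A packing using 7 paper rolls:
  roll 1: 115 + 30 = 145
  roll 2: 110 + 15 + 15 = 140
  roll 3: 100 + 50 = 150
  roll 4: 90 + 15 + 15 = 120
  roll 5: 90 = 90
  roll 6: 80 = 80
  roll 7: 80 = 80
This matches the lower bound, so 7 is optimal.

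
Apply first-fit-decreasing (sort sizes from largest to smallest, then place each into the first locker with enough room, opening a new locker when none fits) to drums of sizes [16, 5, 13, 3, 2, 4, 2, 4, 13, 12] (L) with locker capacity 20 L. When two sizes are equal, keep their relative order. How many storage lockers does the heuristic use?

Sorted descending: 16, 13, 13, 12, 5, 4, 4, 3, 2, 2.
  16 → locker 1 (new)  [load 16/20]
  13 → locker 2 (new)  [load 13/20]
  13 → locker 3 (new)  [load 13/20]
  12 → locker 4 (new)  [load 12/20]
  5 → locker 2  [load 18/20]
  4 → locker 1  [load 20/20]
  4 → locker 3  [load 17/20]
  3 → locker 3  [load 20/20]
  2 → locker 2  [load 20/20]
  2 → locker 4  [load 14/20]
4 storage lockers opened.

4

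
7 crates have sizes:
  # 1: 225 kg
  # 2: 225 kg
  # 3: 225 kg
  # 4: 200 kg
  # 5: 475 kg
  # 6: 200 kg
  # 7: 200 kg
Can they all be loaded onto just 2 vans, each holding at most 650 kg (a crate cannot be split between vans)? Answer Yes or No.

No

Total = 1750 kg; ⌈1750/650⌉ = 3.
At least 3 vans are required, but only 2 are allowed.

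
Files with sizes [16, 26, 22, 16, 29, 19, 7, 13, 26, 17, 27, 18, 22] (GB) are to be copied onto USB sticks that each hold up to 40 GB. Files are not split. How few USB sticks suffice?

8

Total = 29 + 27 + 26 + 26 + 22 + 22 + 19 + 18 + 17 + 16 + 16 + 13 + 7 = 258 GB.
Lower bound: ⌈258/40⌉ = 7 USB sticks.
A packing using 8 USB sticks:
  USB stick 1: 29 + 7 = 36
  USB stick 2: 27 + 13 = 40
  USB stick 3: 26 = 26
  USB stick 4: 26 = 26
  USB stick 5: 22 + 18 = 40
  USB stick 6: 22 + 17 = 39
  USB stick 7: 19 + 16 = 35
  USB stick 8: 16 = 16
No arrangement into 7 USB sticks stays within capacity, so 8 is optimal.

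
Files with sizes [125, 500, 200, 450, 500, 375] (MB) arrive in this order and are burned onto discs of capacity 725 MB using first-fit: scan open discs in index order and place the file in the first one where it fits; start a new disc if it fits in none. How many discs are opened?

4

  125 → disc 1 (new)  [load 125/725]
  500 → disc 1  [load 625/725]
  200 → disc 2 (new)  [load 200/725]
  450 → disc 2  [load 650/725]
  500 → disc 3 (new)  [load 500/725]
  375 → disc 4 (new)  [load 375/725]
4 discs opened.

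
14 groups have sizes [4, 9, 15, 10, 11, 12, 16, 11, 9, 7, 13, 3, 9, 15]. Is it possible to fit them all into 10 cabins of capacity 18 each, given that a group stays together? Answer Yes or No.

A valid assignment using 10 cabins:
  cabin 1: 16 = 16
  cabin 2: 15 + 3 = 18
  cabin 3: 15 = 15
  cabin 4: 13 + 4 = 17
  cabin 5: 12 = 12
  cabin 6: 11 + 7 = 18
  cabin 7: 11 = 11
  cabin 8: 10 = 10
  cabin 9: 9 + 9 = 18
  cabin 10: 9 = 9
Every load is within 18, so 10 cabins suffice.

Yes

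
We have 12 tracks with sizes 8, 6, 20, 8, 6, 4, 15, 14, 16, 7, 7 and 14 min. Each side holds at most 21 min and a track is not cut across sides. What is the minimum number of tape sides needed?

Total = 20 + 16 + 15 + 14 + 14 + 8 + 8 + 7 + 7 + 6 + 6 + 4 = 125 min.
Lower bound: ⌈125/21⌉ = 6 tape sides.
A packing using 7 tape sides:
  side 1: 20 = 20
  side 2: 16 + 4 = 20
  side 3: 15 + 6 = 21
  side 4: 14 + 7 = 21
  side 5: 14 + 7 = 21
  side 6: 8 + 8 = 16
  side 7: 6 = 6
No arrangement into 6 tape sides stays within capacity, so 7 is optimal.

7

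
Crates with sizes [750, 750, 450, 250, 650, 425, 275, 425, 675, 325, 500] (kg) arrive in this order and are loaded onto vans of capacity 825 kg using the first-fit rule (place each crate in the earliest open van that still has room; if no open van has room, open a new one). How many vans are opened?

  750 → van 1 (new)  [load 750/825]
  750 → van 2 (new)  [load 750/825]
  450 → van 3 (new)  [load 450/825]
  250 → van 3  [load 700/825]
  650 → van 4 (new)  [load 650/825]
  425 → van 5 (new)  [load 425/825]
  275 → van 5  [load 700/825]
  425 → van 6 (new)  [load 425/825]
  675 → van 7 (new)  [load 675/825]
  325 → van 6  [load 750/825]
  500 → van 8 (new)  [load 500/825]
8 vans opened.

8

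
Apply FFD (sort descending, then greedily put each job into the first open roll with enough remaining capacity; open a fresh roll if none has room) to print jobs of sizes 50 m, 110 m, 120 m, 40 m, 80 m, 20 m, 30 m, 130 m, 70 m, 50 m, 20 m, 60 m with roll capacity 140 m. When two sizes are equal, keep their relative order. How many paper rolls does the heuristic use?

Sorted descending: 130, 120, 110, 80, 70, 60, 50, 50, 40, 30, 20, 20.
  130 → roll 1 (new)  [load 130/140]
  120 → roll 2 (new)  [load 120/140]
  110 → roll 3 (new)  [load 110/140]
  80 → roll 4 (new)  [load 80/140]
  70 → roll 5 (new)  [load 70/140]
  60 → roll 4  [load 140/140]
  50 → roll 5  [load 120/140]
  50 → roll 6 (new)  [load 50/140]
  40 → roll 6  [load 90/140]
  30 → roll 3  [load 140/140]
  20 → roll 2  [load 140/140]
  20 → roll 5  [load 140/140]
6 paper rolls opened.

6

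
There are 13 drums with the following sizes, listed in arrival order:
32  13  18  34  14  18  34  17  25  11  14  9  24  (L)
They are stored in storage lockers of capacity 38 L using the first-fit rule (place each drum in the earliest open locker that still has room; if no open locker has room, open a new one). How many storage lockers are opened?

  32 → locker 1 (new)  [load 32/38]
  13 → locker 2 (new)  [load 13/38]
  18 → locker 2  [load 31/38]
  34 → locker 3 (new)  [load 34/38]
  14 → locker 4 (new)  [load 14/38]
  18 → locker 4  [load 32/38]
  34 → locker 5 (new)  [load 34/38]
  17 → locker 6 (new)  [load 17/38]
  25 → locker 7 (new)  [load 25/38]
  11 → locker 6  [load 28/38]
  14 → locker 8 (new)  [load 14/38]
  9 → locker 6  [load 37/38]
  24 → locker 8  [load 38/38]
8 storage lockers opened.

8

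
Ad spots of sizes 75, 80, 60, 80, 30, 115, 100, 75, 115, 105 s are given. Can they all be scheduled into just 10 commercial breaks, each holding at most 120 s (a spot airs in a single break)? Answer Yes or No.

A valid assignment using 9 commercial breaks:
  break 1: 115 = 115
  break 2: 115 = 115
  break 3: 105 = 105
  break 4: 100 = 100
  break 5: 80 + 30 = 110
  break 6: 80 = 80
  break 7: 75 = 75
  break 8: 75 = 75
  break 9: 60 = 60
That uses only 9 ≤ 10, so 10 commercial breaks are enough.

Yes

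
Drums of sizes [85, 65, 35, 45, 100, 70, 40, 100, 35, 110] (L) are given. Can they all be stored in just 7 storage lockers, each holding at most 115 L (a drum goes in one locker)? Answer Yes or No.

Yes

A valid assignment using 7 storage lockers:
  locker 1: 110 = 110
  locker 2: 100 = 100
  locker 3: 100 = 100
  locker 4: 85 = 85
  locker 5: 70 + 45 = 115
  locker 6: 65 + 40 = 105
  locker 7: 35 + 35 = 70
Every load is within 115 L, so 7 storage lockers suffice.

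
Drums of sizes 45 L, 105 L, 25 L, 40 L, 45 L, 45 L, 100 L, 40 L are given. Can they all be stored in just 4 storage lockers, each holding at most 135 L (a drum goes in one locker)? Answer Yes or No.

A valid assignment using 4 storage lockers:
  locker 1: 105 + 25 = 130
  locker 2: 100 = 100
  locker 3: 45 + 45 + 45 = 135
  locker 4: 40 + 40 = 80
Every load is within 135 L, so 4 storage lockers suffice.

Yes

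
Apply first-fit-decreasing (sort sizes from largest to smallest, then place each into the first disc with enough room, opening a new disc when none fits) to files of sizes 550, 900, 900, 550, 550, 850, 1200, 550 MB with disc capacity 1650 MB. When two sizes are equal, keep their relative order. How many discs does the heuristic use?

Sorted descending: 1200, 900, 900, 850, 550, 550, 550, 550.
  1200 → disc 1 (new)  [load 1200/1650]
  900 → disc 2 (new)  [load 900/1650]
  900 → disc 3 (new)  [load 900/1650]
  850 → disc 4 (new)  [load 850/1650]
  550 → disc 2  [load 1450/1650]
  550 → disc 3  [load 1450/1650]
  550 → disc 4  [load 1400/1650]
  550 → disc 5 (new)  [load 550/1650]
5 discs opened.

5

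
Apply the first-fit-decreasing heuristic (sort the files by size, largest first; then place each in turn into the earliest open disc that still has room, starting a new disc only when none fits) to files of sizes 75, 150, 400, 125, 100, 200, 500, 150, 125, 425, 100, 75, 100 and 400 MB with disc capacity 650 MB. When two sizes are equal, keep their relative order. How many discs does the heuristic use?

5

Sorted descending: 500, 425, 400, 400, 200, 150, 150, 125, 125, 100, 100, 100, 75, 75.
  500 → disc 1 (new)  [load 500/650]
  425 → disc 2 (new)  [load 425/650]
  400 → disc 3 (new)  [load 400/650]
  400 → disc 4 (new)  [load 400/650]
  200 → disc 2  [load 625/650]
  150 → disc 1  [load 650/650]
  150 → disc 3  [load 550/650]
  125 → disc 4  [load 525/650]
  125 → disc 4  [load 650/650]
  100 → disc 3  [load 650/650]
  100 → disc 5 (new)  [load 100/650]
  100 → disc 5  [load 200/650]
  75 → disc 5  [load 275/650]
  75 → disc 5  [load 350/650]
5 discs opened.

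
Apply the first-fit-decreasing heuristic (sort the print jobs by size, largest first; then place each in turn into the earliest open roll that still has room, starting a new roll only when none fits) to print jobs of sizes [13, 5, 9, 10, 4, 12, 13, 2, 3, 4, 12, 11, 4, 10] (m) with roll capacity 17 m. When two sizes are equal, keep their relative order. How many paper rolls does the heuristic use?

8

Sorted descending: 13, 13, 12, 12, 11, 10, 10, 9, 5, 4, 4, 4, 3, 2.
  13 → roll 1 (new)  [load 13/17]
  13 → roll 2 (new)  [load 13/17]
  12 → roll 3 (new)  [load 12/17]
  12 → roll 4 (new)  [load 12/17]
  11 → roll 5 (new)  [load 11/17]
  10 → roll 6 (new)  [load 10/17]
  10 → roll 7 (new)  [load 10/17]
  9 → roll 8 (new)  [load 9/17]
  5 → roll 3  [load 17/17]
  4 → roll 1  [load 17/17]
  4 → roll 2  [load 17/17]
  4 → roll 4  [load 16/17]
  3 → roll 5  [load 14/17]
  2 → roll 5  [load 16/17]
8 paper rolls opened.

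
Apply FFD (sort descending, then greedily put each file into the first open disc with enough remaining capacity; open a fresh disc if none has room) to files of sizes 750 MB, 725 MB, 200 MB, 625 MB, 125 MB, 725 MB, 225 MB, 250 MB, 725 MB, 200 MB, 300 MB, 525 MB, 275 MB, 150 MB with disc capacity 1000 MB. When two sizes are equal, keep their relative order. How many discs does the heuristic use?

6

Sorted descending: 750, 725, 725, 725, 625, 525, 300, 275, 250, 225, 200, 200, 150, 125.
  750 → disc 1 (new)  [load 750/1000]
  725 → disc 2 (new)  [load 725/1000]
  725 → disc 3 (new)  [load 725/1000]
  725 → disc 4 (new)  [load 725/1000]
  625 → disc 5 (new)  [load 625/1000]
  525 → disc 6 (new)  [load 525/1000]
  300 → disc 5  [load 925/1000]
  275 → disc 2  [load 1000/1000]
  250 → disc 1  [load 1000/1000]
  225 → disc 3  [load 950/1000]
  200 → disc 4  [load 925/1000]
  200 → disc 6  [load 725/1000]
  150 → disc 6  [load 875/1000]
  125 → disc 6  [load 1000/1000]
6 discs opened.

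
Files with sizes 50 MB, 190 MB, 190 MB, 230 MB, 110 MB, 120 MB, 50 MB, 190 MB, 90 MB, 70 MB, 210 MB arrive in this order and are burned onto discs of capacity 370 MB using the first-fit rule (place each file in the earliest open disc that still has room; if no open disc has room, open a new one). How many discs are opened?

5

  50 → disc 1 (new)  [load 50/370]
  190 → disc 1  [load 240/370]
  190 → disc 2 (new)  [load 190/370]
  230 → disc 3 (new)  [load 230/370]
  110 → disc 1  [load 350/370]
  120 → disc 2  [load 310/370]
  50 → disc 2  [load 360/370]
  190 → disc 4 (new)  [load 190/370]
  90 → disc 3  [load 320/370]
  70 → disc 4  [load 260/370]
  210 → disc 5 (new)  [load 210/370]
5 discs opened.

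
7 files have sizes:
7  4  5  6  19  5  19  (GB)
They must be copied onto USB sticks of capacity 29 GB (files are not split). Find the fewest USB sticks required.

3

Total = 19 + 19 + 7 + 6 + 5 + 5 + 4 = 65 GB.
Lower bound: ⌈65/29⌉ = 3 USB sticks.
A packing using 3 USB sticks:
  USB stick 1: 19 + 7 = 26
  USB stick 2: 19 + 6 + 4 = 29
  USB stick 3: 5 + 5 = 10
This matches the lower bound, so 3 is optimal.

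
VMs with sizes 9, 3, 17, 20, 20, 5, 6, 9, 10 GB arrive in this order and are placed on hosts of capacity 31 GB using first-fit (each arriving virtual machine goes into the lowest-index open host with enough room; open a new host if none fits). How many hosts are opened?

  9 → host 1 (new)  [load 9/31]
  3 → host 1  [load 12/31]
  17 → host 1  [load 29/31]
  20 → host 2 (new)  [load 20/31]
  20 → host 3 (new)  [load 20/31]
  5 → host 2  [load 25/31]
  6 → host 2  [load 31/31]
  9 → host 3  [load 29/31]
  10 → host 4 (new)  [load 10/31]
4 hosts opened.

4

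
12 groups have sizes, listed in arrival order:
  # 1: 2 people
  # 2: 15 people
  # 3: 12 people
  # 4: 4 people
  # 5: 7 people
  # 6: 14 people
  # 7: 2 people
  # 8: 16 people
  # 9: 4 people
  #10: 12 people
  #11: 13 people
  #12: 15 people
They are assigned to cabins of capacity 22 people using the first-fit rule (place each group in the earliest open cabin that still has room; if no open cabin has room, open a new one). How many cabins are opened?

7

  2 → cabin 1 (new)  [load 2/22]
  15 → cabin 1  [load 17/22]
  12 → cabin 2 (new)  [load 12/22]
  4 → cabin 1  [load 21/22]
  7 → cabin 2  [load 19/22]
  14 → cabin 3 (new)  [load 14/22]
  2 → cabin 2  [load 21/22]
  16 → cabin 4 (new)  [load 16/22]
  4 → cabin 3  [load 18/22]
  12 → cabin 5 (new)  [load 12/22]
  13 → cabin 6 (new)  [load 13/22]
  15 → cabin 7 (new)  [load 15/22]
7 cabins opened.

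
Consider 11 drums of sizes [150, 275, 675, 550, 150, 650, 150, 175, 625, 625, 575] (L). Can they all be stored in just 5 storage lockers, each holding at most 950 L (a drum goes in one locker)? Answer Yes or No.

Total = 4600 L; ⌈4600/950⌉ = 5.
6 drums each exceed half the capacity and cannot share a locker, forcing at least 6 storage lockers.
At least 6 storage lockers are required, but only 5 are allowed.

No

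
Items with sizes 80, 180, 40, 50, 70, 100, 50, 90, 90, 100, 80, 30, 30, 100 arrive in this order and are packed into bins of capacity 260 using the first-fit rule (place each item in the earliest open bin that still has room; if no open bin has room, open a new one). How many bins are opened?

5

  80 → bin 1 (new)  [load 80/260]
  180 → bin 1  [load 260/260]
  40 → bin 2 (new)  [load 40/260]
  50 → bin 2  [load 90/260]
  70 → bin 2  [load 160/260]
  100 → bin 2  [load 260/260]
  50 → bin 3 (new)  [load 50/260]
  90 → bin 3  [load 140/260]
  90 → bin 3  [load 230/260]
  100 → bin 4 (new)  [load 100/260]
  80 → bin 4  [load 180/260]
  30 → bin 3  [load 260/260]
  30 → bin 4  [load 210/260]
  100 → bin 5 (new)  [load 100/260]
5 bins opened.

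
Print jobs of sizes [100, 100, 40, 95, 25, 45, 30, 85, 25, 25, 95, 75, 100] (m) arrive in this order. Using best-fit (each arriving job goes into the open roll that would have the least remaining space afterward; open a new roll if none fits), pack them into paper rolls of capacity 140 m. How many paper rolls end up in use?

  100 → roll 1 (new)  [load 100/140]
  100 → roll 2 (new)  [load 100/140]
  40 → roll 1  [load 140/140]
  95 → roll 3 (new)  [load 95/140]
  25 → roll 2  [load 125/140]
  45 → roll 3  [load 140/140]
  30 → roll 4 (new)  [load 30/140]
  85 → roll 4  [load 115/140]
  25 → roll 4  [load 140/140]
  25 → roll 5 (new)  [load 25/140]
  95 → roll 5  [load 120/140]
  75 → roll 6 (new)  [load 75/140]
  100 → roll 7 (new)  [load 100/140]
7 paper rolls opened.

7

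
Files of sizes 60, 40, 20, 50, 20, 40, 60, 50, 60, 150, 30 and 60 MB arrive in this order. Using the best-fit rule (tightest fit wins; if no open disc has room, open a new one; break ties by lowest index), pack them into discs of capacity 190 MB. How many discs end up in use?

  60 → disc 1 (new)  [load 60/190]
  40 → disc 1  [load 100/190]
  20 → disc 1  [load 120/190]
  50 → disc 1  [load 170/190]
  20 → disc 1  [load 190/190]
  40 → disc 2 (new)  [load 40/190]
  60 → disc 2  [load 100/190]
  50 → disc 2  [load 150/190]
  60 → disc 3 (new)  [load 60/190]
  150 → disc 4 (new)  [load 150/190]
  30 → disc 2  [load 180/190]
  60 → disc 3  [load 120/190]
4 discs opened.

4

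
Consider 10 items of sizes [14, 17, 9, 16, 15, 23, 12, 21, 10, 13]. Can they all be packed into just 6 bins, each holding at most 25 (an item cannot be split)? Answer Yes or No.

No

Total = 150; ⌈150/25⌉ = 6.
7 items each exceed half the capacity and cannot share a bin, forcing at least 7 bins.
At least 7 bins are required, but only 6 are allowed.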